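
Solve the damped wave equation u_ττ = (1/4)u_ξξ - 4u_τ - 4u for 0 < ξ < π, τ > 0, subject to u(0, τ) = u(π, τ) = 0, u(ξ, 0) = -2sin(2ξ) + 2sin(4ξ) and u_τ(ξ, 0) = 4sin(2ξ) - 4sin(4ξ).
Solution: Substitute u = exp(-2τ)w, i.e. w = exp(2τ)u.
By the product rule, u_τ = exp(-2τ)(w_τ - 2w), u_ττ = exp(-2τ)(w_ττ - 4w_τ + 4w), u_ξξ = exp(-2τ)w_ξξ.
Substituting into the PDE and dividing by exp(-2τ): w_ττ - 4w_τ + 4w = (1/4)w_ξξ - 4(w_τ - 2w) - 4w.
The lower-order terms cancel, leaving the standard wave equation w_ττ = (1/4)w_ξξ.
Initial data for w: w(ξ,0) = u(ξ,0) = -2sin(2ξ) + 2sin(4ξ); w_τ(ξ,0) = u_τ(ξ,0) + 2u(ξ,0) = 0. The boundary conditions carry over: w(0,τ) = w(π,τ) = 0.
Solve for w:
  Using separation of variables w = X(ξ)T(τ):
  Eigenfunctions: sin(nξ), n = 1, 2, 3, ...
  General solution: w(ξ, τ) = Σ [A_n cos(n τ/2) + B_n sin(n τ/2)] sin(nξ)
  From w(ξ,0) = -2sin(2ξ) + 2sin(4ξ): A_2=-2, A_4=2. From w_τ(ξ,0) = 0: all B_n = 0.
Hence w(ξ,τ) = -2sin(2ξ)cos(τ) + 2sin(4ξ)cos(2τ).
Transform back: u(ξ,τ) = exp(-2τ)w(ξ,τ).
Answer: u(ξ, τ) = -2exp(-2τ)sin(2ξ)cos(τ) + 2exp(-2τ)sin(4ξ)cos(2τ)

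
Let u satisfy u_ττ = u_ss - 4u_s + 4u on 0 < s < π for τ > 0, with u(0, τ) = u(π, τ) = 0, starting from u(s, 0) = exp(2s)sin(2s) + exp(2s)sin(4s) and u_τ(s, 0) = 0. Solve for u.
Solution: Substitute u = exp(2s)w.
Then u_s = exp(2s)(w_s + 2w), u_ss = exp(2s)(w_ss + 4w_s + 4w), u_ττ = exp(2s)w_ττ; substituting and dividing by exp(2s), the lower-order terms cancel: w_ττ = w_ss (standard wave equation).
Data for w: w(s,0) = exp(-2s)u(s,0) = sin(2s) + sin(4s); w_τ(s,0) = exp(-2s)u_τ(s,0) = 0. The boundary conditions carry over: w(0,τ) = w(π,τ) = 0.
Separating variables: w = Σ [A_n cos(ω_n τ) + B_n sin(ω_n τ)] sin(ns), ω_n = n. From ICs: A_2=1, A_4=1.
So w(s,τ) = sin(2s)cos(2τ) + sin(4s)cos(4τ), and u(s,τ) = exp(2s)w(s,τ).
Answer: u(s, τ) = exp(2s)sin(2s)cos(2τ) + exp(2s)sin(4s)cos(4τ)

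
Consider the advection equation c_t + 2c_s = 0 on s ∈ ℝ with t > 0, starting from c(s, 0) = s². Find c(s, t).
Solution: By method of characteristics (waves move right with speed 2):
Along characteristics s - 2t = const, c is constant, so c(s,t) = f(s - 2t) with f = c(·, 0).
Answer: c(s, t) = s² - 4st + 4t²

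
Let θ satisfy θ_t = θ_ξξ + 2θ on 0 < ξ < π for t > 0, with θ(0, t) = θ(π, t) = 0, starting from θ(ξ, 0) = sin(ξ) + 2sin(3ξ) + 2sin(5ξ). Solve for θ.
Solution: Substitute θ = exp(2t)u.
Then θ_t = exp(2t)(u_t + 2u), θ_ξξ = exp(2t)u_ξξ; substituting and dividing by exp(2t), the lower-order terms cancel: u_t = u_ξξ (standard heat equation).
Data for u: u(ξ,0) = θ(ξ,0) = sin(ξ) + 2sin(3ξ) + 2sin(5ξ). The boundary conditions carry over: u(0,t) = u(π,t) = 0.
Separating variables: u = Σ c_n exp(-n²t) sin(nξ). From u(ξ,0) = sin(ξ) + 2sin(3ξ) + 2sin(5ξ): c_1=1, c_3=2, c_5=2.
So u(ξ,t) = exp(-t)sin(ξ) + 2exp(-9t)sin(3ξ) + 2exp(-25t)sin(5ξ), and θ(ξ,t) = exp(2t)u(ξ,t).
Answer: θ(ξ, t) = exp(t)sin(ξ) + 2exp(-7t)sin(3ξ) + 2exp(-23t)sin(5ξ)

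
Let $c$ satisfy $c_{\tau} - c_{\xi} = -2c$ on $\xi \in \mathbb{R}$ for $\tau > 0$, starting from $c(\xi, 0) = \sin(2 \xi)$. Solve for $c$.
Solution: Substitute $c = e^{-2\tau}u$, i.e. $u = e^{2\tau}c$.
By the product rule, $c_{\tau} = e^{-2\tau}(u_{\tau} - 2u)$, $c_{\xi} = e^{-2\tau}u_{\xi}$.
Substituting into the PDE and dividing by $e^{-2\tau}$: $u_{\tau} - 2u - u_{\xi} = -2u$.
The lower-order terms cancel, leaving the standard advection equation $u_{\tau} - u_{\xi} = 0$.
Initial data for $u$: $u(\xi,0) = c(\xi,0) = \sin(2 \xi)$.
Solve for $u$:
  By method of characteristics (waves move left with speed 1):
  Along characteristics $\xi + \tau =$ const, $u$ is constant, so $u(\xi,\tau) = f(\xi + \tau)$ with $f = u( \cdot , 0)$.
Hence $u(\xi,\tau) = \sin(2 \xi + 2 \tau)$.
Transform back: $c(\xi,\tau) = e^{-2\tau}u(\xi,\tau)$.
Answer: $c(\xi, \tau) = e^{-2 \tau} \sin(2 \tau + 2 \xi)$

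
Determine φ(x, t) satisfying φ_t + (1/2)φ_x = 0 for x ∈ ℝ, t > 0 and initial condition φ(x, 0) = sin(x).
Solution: By method of characteristics (waves move right with speed 1/2):
Along characteristics x - (1/2)t = const, φ is constant, so φ(x,t) = f(x - (1/2)t) with f = φ(·, 0).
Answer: φ(x, t) = -sin(t/2 - x)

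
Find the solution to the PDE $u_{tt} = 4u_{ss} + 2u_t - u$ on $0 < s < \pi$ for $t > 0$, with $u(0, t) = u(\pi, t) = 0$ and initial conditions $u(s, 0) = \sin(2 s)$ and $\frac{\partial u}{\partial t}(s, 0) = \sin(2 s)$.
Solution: Substitute $u = e^{t}w$, i.e. $w = e^{-t}u$.
By the product rule, $u_t = e^{t}(w_t + w)$, $u_{tt} = e^{t}(w_{tt} + 2w_t + w)$, $u_{ss} = e^{t}w_{ss}$.
Substituting into the PDE and dividing by $e^{t}$: $w_{tt} + 2w_t + w = 4w_{ss} + 2(w_t + w) - w$.
The lower-order terms cancel, leaving the standard wave equation $w_{tt} = 4w_{ss}$.
Initial data for $w$: $w(s,0) = u(s,0) = \sin(2 s)$; $w_t(s,0) = u_t(s,0) - u(s,0) = 0$. The boundary conditions carry over: $w(0,t) = w(\pi,t) = 0$.
Solve for $w$:
  Using separation of variables $w = X(s)T(t)$:
  Eigenfunctions: $\sin(ns)$, $n = 1, 2, 3, \ldots$
  General solution: $w(s, t) = \sum [A_n \cos(2n t) + B_n \sin(2n t)] \sin(ns)$
  From $w(s,0) = \sin(2 s)$: $A_2=1$. From $w_t(s,0) = 0$: all $B_n = 0$.
Hence $w(s,t) = \sin(2 s) \cos(4 t)$.
Transform back: $u(s,t) = e^{t}w(s,t)$.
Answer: $u(s, t) = e^{t} \sin(2 s) \cos(4 t)$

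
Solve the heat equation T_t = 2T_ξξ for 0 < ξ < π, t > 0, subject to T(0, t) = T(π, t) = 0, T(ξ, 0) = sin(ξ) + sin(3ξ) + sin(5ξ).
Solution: Using separation of variables T = X(ξ)G(t):
Eigenfunctions: sin(nξ), n = 1, 2, 3, ...
General solution: T(ξ, t) = Σ c_n sin(nξ) exp(-2n² t)
Matching T(ξ,0) = sin(ξ) + sin(3ξ) + sin(5ξ) term by term: c_1=1, c_3=1, c_5=1.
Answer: T(ξ, t) = exp(-2t)sin(ξ) + exp(-18t)sin(3ξ) + exp(-50t)sin(5ξ)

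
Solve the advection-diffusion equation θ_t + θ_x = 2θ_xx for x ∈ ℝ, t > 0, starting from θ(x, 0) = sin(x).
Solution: Change to a moving frame: let η = x - t, σ = t and write θ(x,t) = u(η,σ).
By the chain rule θ_t = u_σ - u_η, θ_x = u_η, θ_xx = u_ηη.
Then θ_t + θ_x = u_σ: the advection term cancels and the PDE becomes the heat equation u_σ = 2u_ηη on η ∈ ℝ.
Initial data: u(η,0) = θ(η,0) = sin(η).
On η ∈ ℝ each mode satisfies (sin(nη))″ = -n² sin(nη), so exp(-2n²σ) sin(nη) solves the heat equation; by superposition u(η,σ) = Σ c_n exp(-2n²σ) sin(nη).
Reading off the coefficients: c_1=1, so u(η,σ) = exp(-2σ)sin(η).
Substituting back η = x - t, σ = t: θ(x,t) = u(x - t, t).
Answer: θ(x, t) = -exp(-2t)sin(t - x)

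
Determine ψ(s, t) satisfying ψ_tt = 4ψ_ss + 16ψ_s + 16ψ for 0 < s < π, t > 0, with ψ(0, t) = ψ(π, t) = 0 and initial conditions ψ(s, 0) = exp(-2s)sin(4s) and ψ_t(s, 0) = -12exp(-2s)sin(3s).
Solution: Substitute ψ = exp(-2s)u, i.e. u = exp(2s)ψ.
By the product rule, ψ_s = exp(-2s)(u_s - 2u), ψ_ss = exp(-2s)(u_ss - 4u_s + 4u), ψ_tt = exp(-2s)u_tt.
Substituting into the PDE and dividing by exp(-2s): u_tt = 4(u_ss - 4u_s + 4u) + 16(u_s - 2u) + 16u.
The lower-order terms cancel, leaving the standard wave equation u_tt = 4u_ss.
Initial data for u: u(s,0) = exp(2s)ψ(s,0) = sin(4s); u_t(s,0) = exp(2s)ψ_t(s,0) = -12sin(3s). The boundary conditions carry over: u(0,t) = u(π,t) = 0.
Solve for u:
  Using separation of variables u = X(s)T(t):
  Eigenfunctions: sin(ns), n = 1, 2, 3, ...
  General solution: u(s, t) = Σ [A_n cos(2n t) + B_n sin(2n t)] sin(ns)
  From u(s,0) = sin(4s): A_4=1. From u_t(s,0) = -12sin(3s), using u_t(s,0) = Σ ω_n B_n sin(ns) with ω_n = 2n: B_3 = (-12)/6 = -2.
Hence u(s,t) = -2sin(3s)sin(6t) + sin(4s)cos(8t).
Transform back: ψ(s,t) = exp(-2s)u(s,t).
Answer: ψ(s, t) = -2exp(-2s)sin(3s)sin(6t) + exp(-2s)sin(4s)cos(8t)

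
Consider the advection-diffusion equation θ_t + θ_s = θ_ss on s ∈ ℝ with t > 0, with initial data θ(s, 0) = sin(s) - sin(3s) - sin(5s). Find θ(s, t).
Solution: Change to a moving frame: let η = s - t, σ = t and write θ(s,t) = u(η,σ).
By the chain rule θ_t = u_σ - u_η, θ_s = u_η, θ_ss = u_ηη.
Then θ_t + θ_s = u_σ: the advection term cancels and the PDE becomes the heat equation u_σ = u_ηη on η ∈ ℝ.
Initial data: u(η,0) = θ(η,0) = sin(η) - sin(3η) - sin(5η).
On η ∈ ℝ each mode satisfies (sin(nη))″ = -n² sin(nη), so exp(-n²σ) sin(nη) solves the heat equation; by superposition u(η,σ) = Σ c_n exp(-n²σ) sin(nη).
Reading off the coefficients: c_1=1, c_3=-1, c_5=-1, so u(η,σ) = exp(-σ)sin(η) - exp(-9σ)sin(3η) - exp(-25σ)sin(5η).
Substituting back η = s - t, σ = t: θ(s,t) = u(s - t, t).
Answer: θ(s, t) = exp(-t)sin(s - t) - exp(-9t)sin(3s - 3t) - exp(-25t)sin(5s - 5t)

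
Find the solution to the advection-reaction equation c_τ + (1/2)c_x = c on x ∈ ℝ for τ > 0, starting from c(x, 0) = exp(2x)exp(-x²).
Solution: Substitute c = exp(2x)u.
Then c_x = exp(2x)(u_x + 2u), c_τ = exp(2x)u_τ; substituting and dividing by exp(2x), the lower-order terms cancel: u_τ + (1/2)u_x = 0 (standard advection equation).
Data for u: u(x,0) = exp(-2x)c(x,0) = exp(-x²).
By characteristics (dx/dτ = 1/2), u(x,τ) = f(x - (1/2)τ) with f = u(·, 0).
So u(x,τ) = exp(-(x - τ/2)²), and c(x,τ) = exp(2x)u(x,τ).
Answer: c(x, τ) = exp(2x)exp(-(x - τ/2)²)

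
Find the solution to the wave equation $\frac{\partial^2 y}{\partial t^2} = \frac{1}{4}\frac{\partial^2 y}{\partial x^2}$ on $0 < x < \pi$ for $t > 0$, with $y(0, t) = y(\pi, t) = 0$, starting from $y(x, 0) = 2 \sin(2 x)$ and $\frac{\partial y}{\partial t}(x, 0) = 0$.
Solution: Separating variables: $y = \sum [A_n \cos(\omega_n t) + B_n \sin(\omega_n t)] \sin(nx)$, $\omega_n = n/2$. From ICs: $A_2=2$.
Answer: $y(x, t) = 2 \sin(2 x) \cos(t)$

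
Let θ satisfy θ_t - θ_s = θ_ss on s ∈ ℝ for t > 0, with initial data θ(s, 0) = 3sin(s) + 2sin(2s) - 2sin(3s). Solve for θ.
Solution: Change to a moving frame: let η = s + t, σ = t and write θ(s,t) = u(η,σ).
By the chain rule θ_t = u_σ + u_η, θ_s = u_η, θ_ss = u_ηη.
Then θ_t - θ_s = u_σ: the advection term cancels and the PDE becomes the heat equation u_σ = u_ηη on η ∈ ℝ.
Initial data: u(η,0) = θ(η,0) = 3sin(η) + 2sin(2η) - 2sin(3η).
On η ∈ ℝ each mode satisfies (sin(nη))″ = -n² sin(nη), so exp(-n²σ) sin(nη) solves the heat equation; by superposition u(η,σ) = Σ c_n exp(-n²σ) sin(nη).
Reading off the coefficients: c_1=3, c_2=2, c_3=-2, so u(η,σ) = 3exp(-σ)sin(η) + 2exp(-4σ)sin(2η) - 2exp(-9σ)sin(3η).
Substituting back η = s + t, σ = t: θ(s,t) = u(s + t, t).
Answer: θ(s, t) = 3exp(-t)sin(s + t) + 2exp(-4t)sin(2s + 2t) - 2exp(-9t)sin(3s + 3t)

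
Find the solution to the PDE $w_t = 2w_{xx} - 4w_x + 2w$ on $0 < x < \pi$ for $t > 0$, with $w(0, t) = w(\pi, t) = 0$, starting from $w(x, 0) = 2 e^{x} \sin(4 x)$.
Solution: Substitute $w = e^{x}u$, i.e. $u = e^{-x}w$.
By the product rule, $w_x = e^{x}(u_x + u)$, $w_{xx} = e^{x}(u_{xx} + 2u_x + u)$, $w_t = e^{x}u_t$.
Substituting into the PDE and dividing by $e^{x}$: $u_t = 2(u_{xx} + 2u_x + u) - 4(u_x + u) + 2u$.
The lower-order terms cancel, leaving the standard heat equation $u_t = 2u_{xx}$.
Initial data for $u$: $u(x,0) = e^{-x}w(x,0) = 2 \sin(4 x)$. The boundary conditions carry over: $u(0,t) = u(\pi,t) = 0$.
Solve for $u$:
  Using separation of variables $u = X(x)T(t)$:
  Eigenfunctions: $\sin(nx)$, $n = 1, 2, 3, \ldots$
  General solution: $u(x, t) = \sum c_n \sin(nx) e^{-2n^2 t}$
  Matching $u(x,0) = 2 \sin(4 x)$ term by term: $c_4=2$.
Hence $u(x,t) = 2 e^{-32 t} \sin(4 x)$.
Transform back: $w(x,t) = e^{x}u(x,t)$.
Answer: $w(x, t) = 2 e^{-32 t} e^{x} \sin(4 x)$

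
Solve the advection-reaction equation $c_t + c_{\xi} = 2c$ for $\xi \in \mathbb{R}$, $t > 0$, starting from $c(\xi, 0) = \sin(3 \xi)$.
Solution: Substitute $c = e^{2t}u$, i.e. $u = e^{-2t}c$.
By the product rule, $c_t = e^{2t}(u_t + 2u)$, $c_{\xi} = e^{2t}u_{\xi}$.
Substituting into the PDE and dividing by $e^{2t}$: $u_t + 2u + u_{\xi} = 2u$.
The lower-order terms cancel, leaving the standard advection equation $u_t + u_{\xi} = 0$.
Initial data for $u$: $u(\xi,0) = c(\xi,0) = \sin(3 \xi)$.
Solve for $u$:
  By method of characteristics (waves move right with speed 1):
  Along characteristics $\xi - t =$ const, $u$ is constant, so $u(\xi,t) = f(\xi - t)$ with $f = u( \cdot , 0)$.
Hence $u(\xi,t) = - \sin(3 t - 3 \xi)$.
Transform back: $c(\xi,t) = e^{2t}u(\xi,t)$.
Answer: $c(\xi, t) = e^{2 t} \sin(3 \xi - 3 t)$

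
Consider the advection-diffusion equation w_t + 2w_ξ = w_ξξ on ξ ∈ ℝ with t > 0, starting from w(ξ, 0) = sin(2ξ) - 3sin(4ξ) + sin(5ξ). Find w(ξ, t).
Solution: Moving frame: η = ξ - 2t, σ = t, w = u(η,σ), so w_t = u_σ - 2u_η and w_ξξ = u_ηη.
Hence w_t + 2w_ξ = u_σ and the PDE becomes the heat equation u_σ = u_ηη on η ∈ ℝ.
Initial data: u(η,0) = w(η,0) = sin(2η) - 3sin(4η) + sin(5η). Each mode sin(nη) decays as exp(-n²σ) on ℝ, so u(η,σ) = Σ c_n exp(-n²σ) sin(nη) with c_2=1, c_4=-3, c_5=1: u(η,σ) = exp(-4σ)sin(2η) - 3exp(-16σ)sin(4η) + exp(-25σ)sin(5η).
Substituting back: w(ξ,t) = u(ξ - 2t, t).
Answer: w(ξ, t) = -exp(-4t)sin(4t - 2ξ) + 3exp(-16t)sin(8t - 4ξ) - exp(-25t)sin(10t - 5ξ)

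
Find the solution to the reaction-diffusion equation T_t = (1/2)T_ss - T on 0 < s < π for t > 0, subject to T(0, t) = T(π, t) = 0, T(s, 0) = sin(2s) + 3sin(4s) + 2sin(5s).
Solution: Substitute T = exp(-t)u, i.e. u = exp(t)T.
By the product rule, T_t = exp(-t)(u_t - u), T_ss = exp(-t)u_ss.
Substituting into the PDE and dividing by exp(-t): u_t - u = (1/2)u_ss - u.
The lower-order terms cancel, leaving the standard heat equation u_t = (1/2)u_ss.
Initial data for u: u(s,0) = T(s,0) = sin(2s) + 3sin(4s) + 2sin(5s). The boundary conditions carry over: u(0,t) = u(π,t) = 0.
Solve for u:
  Using separation of variables u = X(s)G(t):
  Eigenfunctions: sin(ns), n = 1, 2, 3, ...
  General solution: u(s, t) = Σ c_n sin(ns) exp(-n² t/2)
  Matching u(s,0) = sin(2s) + 3sin(4s) + 2sin(5s) term by term: c_2=1, c_4=3, c_5=2.
Hence u(s,t) = exp(-2t)sin(2s) + 3exp(-8t)sin(4s) + 2exp(-25t/2)sin(5s).
Transform back: T(s,t) = exp(-t)u(s,t).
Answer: T(s, t) = exp(-3t)sin(2s) + 3exp(-9t)sin(4s) + 2exp(-27t/2)sin(5s)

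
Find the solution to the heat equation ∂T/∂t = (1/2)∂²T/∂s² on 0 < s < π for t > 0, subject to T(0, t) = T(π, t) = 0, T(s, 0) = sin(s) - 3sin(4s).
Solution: Separating variables: T = Σ c_n exp(-n²t/2) sin(ns). From T(s,0) = sin(s) - 3sin(4s): c_1=1, c_4=-3.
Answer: T(s, t) = -3exp(-8t)sin(4s) + exp(-t/2)sin(s)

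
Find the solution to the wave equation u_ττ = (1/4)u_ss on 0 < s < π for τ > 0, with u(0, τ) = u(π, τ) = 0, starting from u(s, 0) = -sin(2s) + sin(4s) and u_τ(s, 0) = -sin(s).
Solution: Using separation of variables u = X(s)T(τ):
Eigenfunctions: sin(ns), n = 1, 2, 3, ...
General solution: u(s, τ) = Σ [A_n cos(n τ/2) + B_n sin(n τ/2)] sin(ns)
From u(s,0) = -sin(2s) + sin(4s): A_2=-1, A_4=1. From u_τ(s,0) = -sin(s), using u_τ(s,0) = Σ ω_n B_n sin(ns) with ω_n = n/2: B_1 = (-1)/(1/2) = -2.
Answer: u(s, τ) = -2sin(s)sin(τ/2) - sin(2s)cos(τ) + sin(4s)cos(2τ)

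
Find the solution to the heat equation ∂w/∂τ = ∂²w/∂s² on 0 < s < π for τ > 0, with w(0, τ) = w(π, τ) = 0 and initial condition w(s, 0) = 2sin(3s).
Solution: Separating variables: w = Σ c_n exp(-n²τ) sin(ns). From w(s,0) = 2sin(3s): c_3=2.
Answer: w(s, τ) = 2exp(-9τ)sin(3s)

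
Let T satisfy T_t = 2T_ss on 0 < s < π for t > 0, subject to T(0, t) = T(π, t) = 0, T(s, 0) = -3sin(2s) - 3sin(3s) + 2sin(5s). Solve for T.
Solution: Separating variables: T = Σ c_n exp(-2n²t) sin(ns). From T(s,0) = -3sin(2s) - 3sin(3s) + 2sin(5s): c_2=-3, c_3=-3, c_5=2.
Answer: T(s, t) = -3exp(-8t)sin(2s) - 3exp(-18t)sin(3s) + 2exp(-50t)sin(5s)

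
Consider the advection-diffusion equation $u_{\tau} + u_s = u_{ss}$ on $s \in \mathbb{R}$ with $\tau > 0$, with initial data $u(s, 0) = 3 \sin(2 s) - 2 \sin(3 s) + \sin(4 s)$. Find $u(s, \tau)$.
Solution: Change to a moving frame: let $\eta = s - \tau$, $\sigma = \tau$ and write $u(s,\tau) = w(\eta,\sigma)$.
By the chain rule $u_{\tau} = w_{\sigma} - w_{\eta}$, $u_s = w_{\eta}$, $u_{ss} = w_{\eta\eta}$.
Then $u_{\tau} + u_s = w_{\sigma}$: the advection term cancels and the PDE becomes the heat equation $w_{\sigma} = w_{\eta\eta}$ on $\eta \in \mathbb{R}$.
Initial data: $w(\eta,0) = u(\eta,0) = 3 \sin(2 \eta) - 2 \sin(3 \eta) + \sin(4 \eta)$.
On $\eta \in \mathbb{R}$ each mode satisfies $(\sin(n\eta))'' = -n^2 \sin(n\eta)$, so $e^{-n^2\sigma} \sin(n\eta)$ solves the heat equation; by superposition $w(\eta,\sigma) = \sum c_n e^{-n^2\sigma} \sin(n\eta)$.
Reading off the coefficients: $c_2=3, c_3=-2, c_4=1$, so $w(\eta,\sigma) = 3 e^{-4 \sigma} \sin(2 \eta) - 2 e^{-9 \sigma} \sin(3 \eta) + e^{-16 \sigma} \sin(4 \eta)$.
Substituting back $\eta = s - \tau$, $\sigma = \tau$: $u(s,\tau) = w(s - \tau, \tau)$.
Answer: $u(s, \tau) = -3 e^{-4 \tau} \sin(2 \tau - 2 s) + 2 e^{-9 \tau} \sin(3 \tau - 3 s) -  e^{-16 \tau} \sin(4 \tau - 4 s)$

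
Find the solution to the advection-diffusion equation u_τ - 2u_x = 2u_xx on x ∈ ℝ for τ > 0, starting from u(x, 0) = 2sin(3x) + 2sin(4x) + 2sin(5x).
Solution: Moving frame: η = x + 2τ, σ = τ, u = w(η,σ), so u_τ = w_σ + 2w_η and u_xx = w_ηη.
Hence u_τ - 2u_x = w_σ and the PDE becomes the heat equation w_σ = 2w_ηη on η ∈ ℝ.
Initial data: w(η,0) = u(η,0) = 2sin(3η) + 2sin(4η) + 2sin(5η). Each mode sin(nη) decays as exp(-2n²σ) on ℝ, so w(η,σ) = Σ c_n exp(-2n²σ) sin(nη) with c_3=2, c_4=2, c_5=2: w(η,σ) = 2exp(-18σ)sin(3η) + 2exp(-32σ)sin(4η) + 2exp(-50σ)sin(5η).
Substituting back: u(x,τ) = w(x + 2τ, τ).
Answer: u(x, τ) = 2exp(-18τ)sin(3x + 6τ) + 2exp(-32τ)sin(4x + 8τ) + 2exp(-50τ)sin(5x + 10τ)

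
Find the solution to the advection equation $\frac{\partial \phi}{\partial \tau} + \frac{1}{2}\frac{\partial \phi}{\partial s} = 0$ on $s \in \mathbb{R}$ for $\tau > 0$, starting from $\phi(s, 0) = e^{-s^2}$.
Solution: By method of characteristics (waves move right with speed 1/2):
Along characteristics $s - \frac{1}{2}\tau =$ const, $\phi$ is constant, so $\phi(s,\tau) = f(s - \frac{1}{2}\tau)$ with $f = \phi( \cdot , 0)$.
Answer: $\phi(s, \tau) = e^{-(-\tau/2 + s)^2}$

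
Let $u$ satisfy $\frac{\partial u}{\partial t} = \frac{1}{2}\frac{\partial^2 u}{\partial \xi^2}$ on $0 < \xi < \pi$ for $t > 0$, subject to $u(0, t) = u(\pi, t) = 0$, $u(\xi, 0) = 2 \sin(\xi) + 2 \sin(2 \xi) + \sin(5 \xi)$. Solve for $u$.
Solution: Separating variables: $u = \sum c_n e^{-n^2t/2} \sin(n\xi)$. From $u(\xi,0) = 2 \sin(\xi) + 2 \sin(2 \xi) + \sin(5 \xi)$: $c_1=2, c_2=2, c_5=1$.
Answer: $u(\xi, t) = 2 e^{-2 t} \sin(2 \xi) + 2 e^{-t/2} \sin(\xi) + e^{-25 t/2} \sin(5 \xi)$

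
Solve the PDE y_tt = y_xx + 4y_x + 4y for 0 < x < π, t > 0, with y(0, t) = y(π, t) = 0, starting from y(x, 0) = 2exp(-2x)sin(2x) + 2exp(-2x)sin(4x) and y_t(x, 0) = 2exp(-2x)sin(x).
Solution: Substitute y = exp(-2x)u.
Then y_x = exp(-2x)(u_x - 2u), y_xx = exp(-2x)(u_xx - 4u_x + 4u), y_tt = exp(-2x)u_tt; substituting and dividing by exp(-2x), the lower-order terms cancel: u_tt = u_xx (standard wave equation).
Data for u: u(x,0) = exp(2x)y(x,0) = 2sin(2x) + 2sin(4x); u_t(x,0) = exp(2x)y_t(x,0) = 2sin(x). The boundary conditions carry over: u(0,t) = u(π,t) = 0.
Separating variables: u = Σ [A_n cos(ω_n t) + B_n sin(ω_n t)] sin(nx), ω_n = n. From ICs (B_n = velocity coefficient / ω_n): A_2=2, A_4=2, B_1=2.
So u(x,t) = 2sin(t)sin(x) + 2sin(2x)cos(2t) + 2sin(4x)cos(4t), and y(x,t) = exp(-2x)u(x,t).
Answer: y(x, t) = 2exp(-2x)sin(t)sin(x) + 2exp(-2x)sin(2x)cos(2t) + 2exp(-2x)sin(4x)cos(4t)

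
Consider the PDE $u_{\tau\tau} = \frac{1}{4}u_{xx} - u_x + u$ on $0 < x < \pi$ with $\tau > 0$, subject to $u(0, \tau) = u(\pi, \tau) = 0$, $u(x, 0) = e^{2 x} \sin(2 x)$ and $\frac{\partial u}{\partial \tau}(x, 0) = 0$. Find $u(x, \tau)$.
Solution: Substitute $u = e^{2x}w$, i.e. $w = e^{-2x}u$.
By the product rule, $u_x = e^{2x}(w_x + 2w)$, $u_{xx} = e^{2x}(w_{xx} + 4w_x + 4w)$, $u_{\tau\tau} = e^{2x}w_{\tau\tau}$.
Substituting into the PDE and dividing by $e^{2x}$: $w_{\tau\tau} = \frac{1}{4}(w_{xx} + 4w_x + 4w) - (w_x + 2w) + w$.
The lower-order terms cancel, leaving the standard wave equation $w_{\tau\tau} = \frac{1}{4}w_{xx}$.
Initial data for $w$: $w(x,0) = e^{-2x}u(x,0) = \sin(2 x)$; $w_{\tau}(x,0) = e^{-2x}u_{\tau}(x,0) = 0$. The boundary conditions carry over: $w(0,\tau) = w(\pi,\tau) = 0$.
Solve for $w$:
  Using separation of variables $w = X(x)T(\tau)$:
  Eigenfunctions: $\sin(nx)$, $n = 1, 2, 3, \ldots$
  General solution: $w(x, \tau) = \sum [A_n \cos(n \tau/2) + B_n \sin(n \tau/2)] \sin(nx)$
  From $w(x,0) = \sin(2 x)$: $A_2=1$. From $w_{\tau}(x,0) = 0$: all $B_n = 0$.
Hence $w(x,\tau) = \sin(2 x) \cos(\tau)$.
Transform back: $u(x,\tau) = e^{2x}w(x,\tau)$.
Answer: $u(x, \tau) = e^{2 x} \sin(2 x) \cos(\tau)$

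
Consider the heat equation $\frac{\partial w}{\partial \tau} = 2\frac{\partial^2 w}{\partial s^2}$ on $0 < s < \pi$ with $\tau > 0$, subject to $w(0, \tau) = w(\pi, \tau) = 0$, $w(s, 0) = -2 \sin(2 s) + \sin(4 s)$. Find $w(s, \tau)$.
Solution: Using separation of variables $w = X(s)T(\tau)$:
Eigenfunctions: $\sin(ns)$, $n = 1, 2, 3, \ldots$
General solution: $w(s, \tau) = \sum c_n \sin(ns) e^{-2n^2 \tau}$
Matching $w(s,0) = -2 \sin(2 s) + \sin(4 s)$ term by term: $c_2=-2, c_4=1$.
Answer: $w(s, \tau) = -2 e^{-8 \tau} \sin(2 s) + e^{-32 \tau} \sin(4 s)$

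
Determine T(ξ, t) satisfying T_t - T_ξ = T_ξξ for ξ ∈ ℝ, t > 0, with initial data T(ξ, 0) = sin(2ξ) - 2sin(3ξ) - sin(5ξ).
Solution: Change to a moving frame: let η = ξ + t, σ = t and write T(ξ,t) = u(η,σ).
By the chain rule T_t = u_σ + u_η, T_ξ = u_η, T_ξξ = u_ηη.
Then T_t - T_ξ = u_σ: the advection term cancels and the PDE becomes the heat equation u_σ = u_ηη on η ∈ ℝ.
Initial data: u(η,0) = T(η,0) = sin(2η) - 2sin(3η) - sin(5η).
On η ∈ ℝ each mode satisfies (sin(nη))″ = -n² sin(nη), so exp(-n²σ) sin(nη) solves the heat equation; by superposition u(η,σ) = Σ c_n exp(-n²σ) sin(nη).
Reading off the coefficients: c_2=1, c_3=-2, c_5=-1, so u(η,σ) = exp(-4σ)sin(2η) - 2exp(-9σ)sin(3η) - exp(-25σ)sin(5η).
Substituting back η = ξ + t, σ = t: T(ξ,t) = u(ξ + t, t).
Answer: T(ξ, t) = exp(-4t)sin(2t + 2ξ) - 2exp(-9t)sin(3t + 3ξ) - exp(-25t)sin(5t + 5ξ)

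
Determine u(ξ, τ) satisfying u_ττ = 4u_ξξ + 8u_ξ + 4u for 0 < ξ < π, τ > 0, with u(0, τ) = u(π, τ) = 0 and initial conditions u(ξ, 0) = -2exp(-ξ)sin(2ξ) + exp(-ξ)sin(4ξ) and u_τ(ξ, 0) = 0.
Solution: Substitute u = exp(-ξ)w, i.e. w = exp(ξ)u.
By the product rule, u_ξ = exp(-ξ)(w_ξ - w), u_ξξ = exp(-ξ)(w_ξξ - 2w_ξ + w), u_ττ = exp(-ξ)w_ττ.
Substituting into the PDE and dividing by exp(-ξ): w_ττ = 4(w_ξξ - 2w_ξ + w) + 8(w_ξ - w) + 4w.
The lower-order terms cancel, leaving the standard wave equation w_ττ = 4w_ξξ.
Initial data for w: w(ξ,0) = exp(ξ)u(ξ,0) = -2sin(2ξ) + sin(4ξ); w_τ(ξ,0) = exp(ξ)u_τ(ξ,0) = 0. The boundary conditions carry over: w(0,τ) = w(π,τ) = 0.
Solve for w:
  Using separation of variables w = X(ξ)T(τ):
  Eigenfunctions: sin(nξ), n = 1, 2, 3, ...
  General solution: w(ξ, τ) = Σ [A_n cos(2n τ) + B_n sin(2n τ)] sin(nξ)
  From w(ξ,0) = -2sin(2ξ) + sin(4ξ): A_2=-2, A_4=1. From w_τ(ξ,0) = 0: all B_n = 0.
Hence w(ξ,τ) = -2sin(2ξ)cos(4τ) + sin(4ξ)cos(8τ).
Transform back: u(ξ,τ) = exp(-ξ)w(ξ,τ).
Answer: u(ξ, τ) = -2exp(-ξ)sin(2ξ)cos(4τ) + exp(-ξ)sin(4ξ)cos(8τ)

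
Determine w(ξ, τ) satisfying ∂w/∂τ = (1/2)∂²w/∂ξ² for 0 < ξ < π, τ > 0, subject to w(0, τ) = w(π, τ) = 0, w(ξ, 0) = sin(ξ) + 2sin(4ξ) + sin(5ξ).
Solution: Using separation of variables w = X(ξ)T(τ):
Eigenfunctions: sin(nξ), n = 1, 2, 3, ...
General solution: w(ξ, τ) = Σ c_n sin(nξ) exp(-n² τ/2)
Matching w(ξ,0) = sin(ξ) + 2sin(4ξ) + sin(5ξ) term by term: c_1=1, c_4=2, c_5=1.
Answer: w(ξ, τ) = 2exp(-8τ)sin(4ξ) + exp(-τ/2)sin(ξ) + exp(-25τ/2)sin(5ξ)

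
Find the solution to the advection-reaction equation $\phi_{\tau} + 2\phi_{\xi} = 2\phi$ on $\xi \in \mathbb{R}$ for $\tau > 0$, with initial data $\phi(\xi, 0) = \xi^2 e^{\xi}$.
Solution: Substitute $\phi = e^{\xi}u$.
Then $\phi_{\xi} = e^{\xi}(u_{\xi} + u)$, $\phi_{\tau} = e^{\xi}u_{\tau}$; substituting and dividing by $e^{\xi}$, the lower-order terms cancel: $u_{\tau} + 2u_{\xi} = 0$ (standard advection equation).
Data for $u$: $u(\xi,0) = e^{-\xi}\phi(\xi,0) = \xi^2$.
By characteristics ($d\xi/d\tau = 2$), $u(\xi,\tau) = f(\xi - 2\tau)$ with $f = u( \cdot , 0)$.
So $u(\xi,\tau) = \xi^2 - 4 \xi \tau + 4 \tau^2$, and $\phi(\xi,\tau) = e^{\xi}u(\xi,\tau)$.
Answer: $\phi(\xi, \tau) = 4 \tau^2 e^{\xi} - 4 \tau \xi e^{\xi} + \xi^2 e^{\xi}$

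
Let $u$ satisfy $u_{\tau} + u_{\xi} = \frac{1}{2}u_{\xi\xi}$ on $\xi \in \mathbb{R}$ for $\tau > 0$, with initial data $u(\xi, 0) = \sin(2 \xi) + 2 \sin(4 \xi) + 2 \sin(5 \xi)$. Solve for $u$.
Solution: Moving frame: $\eta = \xi - \tau$, $\sigma = \tau$, $u = w(\eta,\sigma)$, so $u_{\tau} = w_{\sigma} - w_{\eta}$ and $u_{\xi\xi} = w_{\eta\eta}$.
Hence $u_{\tau} + u_{\xi} = w_{\sigma}$ and the PDE becomes the heat equation $w_{\sigma} = \frac{1}{2}w_{\eta\eta}$ on $\eta \in \mathbb{R}$.
Initial data: $w(\eta,0) = u(\eta,0) = \sin(2 \eta) + 2 \sin(4 \eta) + 2 \sin(5 \eta)$. Each mode $\sin(n\eta)$ decays as $e^{-n^2\sigma/2}$ on $\mathbb{R}$, so $w(\eta,\sigma) = \sum c_n e^{-n^2\sigma/2} \sin(n\eta)$ with $c_2=1, c_4=2, c_5=2$: $w(\eta,\sigma) = e^{-2 \sigma} \sin(2 \eta) + 2 e^{-8 \sigma} \sin(4 \eta) + 2 e^{-25 \sigma/2} \sin(5 \eta)$.
Substituting back: $u(\xi,\tau) = w(\xi - \tau, \tau)$.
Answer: $u(\xi, \tau) = - e^{-2 \tau} \sin(2 \tau - 2 \xi) - 2 e^{-8 \tau} \sin(4 \tau - 4 \xi) - 2 e^{-25 \tau/2} \sin(5 \tau - 5 \xi)$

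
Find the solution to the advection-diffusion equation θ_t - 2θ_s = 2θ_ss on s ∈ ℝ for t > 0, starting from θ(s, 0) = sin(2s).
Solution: Moving frame: η = s + 2t, σ = t, θ = u(η,σ), so θ_t = u_σ + 2u_η and θ_ss = u_ηη.
Hence θ_t - 2θ_s = u_σ and the PDE becomes the heat equation u_σ = 2u_ηη on η ∈ ℝ.
Initial data: u(η,0) = θ(η,0) = sin(2η). Each mode sin(nη) decays as exp(-2n²σ) on ℝ, so u(η,σ) = Σ c_n exp(-2n²σ) sin(nη) with c_2=1: u(η,σ) = exp(-8σ)sin(2η).
Substituting back: θ(s,t) = u(s + 2t, t).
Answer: θ(s, t) = exp(-8t)sin(2s + 4t)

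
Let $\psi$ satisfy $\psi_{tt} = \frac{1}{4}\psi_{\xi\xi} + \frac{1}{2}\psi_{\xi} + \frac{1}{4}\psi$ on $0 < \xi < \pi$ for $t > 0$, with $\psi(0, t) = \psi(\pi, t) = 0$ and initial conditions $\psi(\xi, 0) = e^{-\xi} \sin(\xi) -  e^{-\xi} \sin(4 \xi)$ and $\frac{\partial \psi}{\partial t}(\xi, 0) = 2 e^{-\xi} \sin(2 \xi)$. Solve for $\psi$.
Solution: Substitute $\psi = e^{-\xi}u$, i.e. $u = e^{\xi}\psi$.
By the product rule, $\psi_{\xi} = e^{-\xi}(u_{\xi} - u)$, $\psi_{\xi\xi} = e^{-\xi}(u_{\xi\xi} - 2u_{\xi} + u)$, $\psi_{tt} = e^{-\xi}u_{tt}$.
Substituting into the PDE and dividing by $e^{-\xi}$: $u_{tt} = \frac{1}{4}(u_{\xi\xi} - 2u_{\xi} + u) + \frac{1}{2}(u_{\xi} - u) + \frac{1}{4}u$.
The lower-order terms cancel, leaving the standard wave equation $u_{tt} = \frac{1}{4}u_{\xi\xi}$.
Initial data for $u$: $u(\xi,0) = e^{\xi}\psi(\xi,0) = \sin(\xi) - \sin(4 \xi)$; $u_t(\xi,0) = e^{\xi}\psi_t(\xi,0) = 2 \sin(2 \xi)$. The boundary conditions carry over: $u(0,t) = u(\pi,t) = 0$.
Solve for $u$:
  Using separation of variables $u = X(\xi)T(t)$:
  Eigenfunctions: $\sin(n\xi)$, $n = 1, 2, 3, \ldots$
  General solution: $u(\xi, t) = \sum [A_n \cos(n t/2) + B_n \sin(n t/2)] \sin(n\xi)$
  From $u(\xi,0) = \sin(\xi) - \sin(4 \xi)$: $A_1=1, A_4=-1$. From $u_t(\xi,0) = 2 \sin(2 \xi)$, using $u_t(\xi,0) = \sum \omega_n B_n \sin(n\xi)$ with $\omega_n = n/2$: $B_2 = 2/1 = 2$.
Hence $u(\xi,t) = 2 \sin(t) \sin(2 \xi) + \sin(\xi) \cos(t/2) - \sin(4 \xi) \cos(2 t)$.
Transform back: $\psi(\xi,t) = e^{-\xi}u(\xi,t)$.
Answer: $\psi(\xi, t) = e^{-\xi} \sin(\xi) \cos(t/2) + 2 e^{-\xi} \sin(2 \xi) \sin(t) -  e^{-\xi} \sin(4 \xi) \cos(2 t)$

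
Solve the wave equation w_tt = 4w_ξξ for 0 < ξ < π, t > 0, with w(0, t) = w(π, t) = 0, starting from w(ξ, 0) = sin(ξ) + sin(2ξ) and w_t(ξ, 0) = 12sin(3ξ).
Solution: Using separation of variables w = X(ξ)T(t):
Eigenfunctions: sin(nξ), n = 1, 2, 3, ...
General solution: w(ξ, t) = Σ [A_n cos(2n t) + B_n sin(2n t)] sin(nξ)
From w(ξ,0) = sin(ξ) + sin(2ξ): A_1=1, A_2=1. From w_t(ξ,0) = 12sin(3ξ), using w_t(ξ,0) = Σ ω_n B_n sin(nξ) with ω_n = 2n: B_3 = 12/6 = 2.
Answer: w(ξ, t) = 2sin(6t)sin(3ξ) + sin(ξ)cos(2t) + sin(2ξ)cos(4t)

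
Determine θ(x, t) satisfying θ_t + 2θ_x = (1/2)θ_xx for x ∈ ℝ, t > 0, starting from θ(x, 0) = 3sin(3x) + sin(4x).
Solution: Moving frame: η = x - 2t, σ = t, θ = u(η,σ), so θ_t = u_σ - 2u_η and θ_xx = u_ηη.
Hence θ_t + 2θ_x = u_σ and the PDE becomes the heat equation u_σ = (1/2)u_ηη on η ∈ ℝ.
Initial data: u(η,0) = θ(η,0) = 3sin(3η) + sin(4η). Each mode sin(nη) decays as exp(-n²σ/2) on ℝ, so u(η,σ) = Σ c_n exp(-n²σ/2) sin(nη) with c_3=3, c_4=1: u(η,σ) = exp(-8σ)sin(4η) + 3exp(-9σ/2)sin(3η).
Substituting back: θ(x,t) = u(x - 2t, t).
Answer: θ(x, t) = -exp(-8t)sin(8t - 4x) - 3exp(-9t/2)sin(6t - 3x)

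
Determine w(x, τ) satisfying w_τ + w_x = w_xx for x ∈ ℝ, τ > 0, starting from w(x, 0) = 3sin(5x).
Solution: Moving frame: η = x - τ, σ = τ, w = u(η,σ), so w_τ = u_σ - u_η and w_xx = u_ηη.
Hence w_τ + w_x = u_σ and the PDE becomes the heat equation u_σ = u_ηη on η ∈ ℝ.
Initial data: u(η,0) = w(η,0) = 3sin(5η). Each mode sin(nη) decays as exp(-n²σ) on ℝ, so u(η,σ) = Σ c_n exp(-n²σ) sin(nη) with c_5=3: u(η,σ) = 3exp(-25σ)sin(5η).
Substituting back: w(x,τ) = u(x - τ, τ).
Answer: w(x, τ) = 3exp(-25τ)sin(5x - 5τ)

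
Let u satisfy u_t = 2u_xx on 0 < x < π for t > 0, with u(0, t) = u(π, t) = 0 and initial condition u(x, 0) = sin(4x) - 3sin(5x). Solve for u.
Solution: Separating variables: u = Σ c_n exp(-2n²t) sin(nx). From u(x,0) = sin(4x) - 3sin(5x): c_4=1, c_5=-3.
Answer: u(x, t) = exp(-32t)sin(4x) - 3exp(-50t)sin(5x)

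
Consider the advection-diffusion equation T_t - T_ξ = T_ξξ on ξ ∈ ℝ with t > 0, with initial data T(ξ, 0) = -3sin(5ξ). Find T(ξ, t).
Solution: Moving frame: η = ξ + t, σ = t, T = u(η,σ), so T_t = u_σ + u_η and T_ξξ = u_ηη.
Hence T_t - T_ξ = u_σ and the PDE becomes the heat equation u_σ = u_ηη on η ∈ ℝ.
Initial data: u(η,0) = T(η,0) = -3sin(5η). Each mode sin(nη) decays as exp(-n²σ) on ℝ, so u(η,σ) = Σ c_n exp(-n²σ) sin(nη) with c_5=-3: u(η,σ) = -3exp(-25σ)sin(5η).
Substituting back: T(ξ,t) = u(ξ + t, t).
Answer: T(ξ, t) = -3exp(-25t)sin(5t + 5ξ)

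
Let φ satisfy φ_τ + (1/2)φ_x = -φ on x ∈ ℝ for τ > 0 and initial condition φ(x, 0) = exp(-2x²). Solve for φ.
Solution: Substitute φ = exp(-τ)u, i.e. u = exp(τ)φ.
By the product rule, φ_τ = exp(-τ)(u_τ - u), φ_x = exp(-τ)u_x.
Substituting into the PDE and dividing by exp(-τ): u_τ - u + (1/2)u_x = -u.
The lower-order terms cancel, leaving the standard advection equation u_τ + (1/2)u_x = 0.
Initial data for u: u(x,0) = φ(x,0) = exp(-2x²).
Solve for u:
  By method of characteristics (waves move right with speed 1/2):
  Along characteristics x - (1/2)τ = const, u is constant, so u(x,τ) = f(x - (1/2)τ) with f = u(·, 0).
Hence u(x,τ) = exp(-2(x - τ/2)²).
Transform back: φ(x,τ) = exp(-τ)u(x,τ).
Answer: φ(x, τ) = exp(-τ)exp(-2(x - τ/2)²)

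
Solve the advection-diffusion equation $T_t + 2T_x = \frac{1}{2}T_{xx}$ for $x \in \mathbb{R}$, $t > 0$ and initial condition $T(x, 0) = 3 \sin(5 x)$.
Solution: Moving frame: $\eta = x - 2t$, $\sigma = t$, $T = u(\eta,\sigma)$, so $T_t = u_{\sigma} - 2u_{\eta}$ and $T_{xx} = u_{\eta\eta}$.
Hence $T_t + 2T_x = u_{\sigma}$ and the PDE becomes the heat equation $u_{\sigma} = \frac{1}{2}u_{\eta\eta}$ on $\eta \in \mathbb{R}$.
Initial data: $u(\eta,0) = T(\eta,0) = 3 \sin(5 \eta)$. Each mode $\sin(n\eta)$ decays as $e^{-n^2\sigma/2}$ on $\mathbb{R}$, so $u(\eta,\sigma) = \sum c_n e^{-n^2\sigma/2} \sin(n\eta)$ with $c_5=3$: $u(\eta,\sigma) = 3 e^{-25 \sigma/2} \sin(5 \eta)$.
Substituting back: $T(x,t) = u(x - 2t, t)$.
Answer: $T(x, t) = -3 e^{-25 t/2} \sin(10 t - 5 x)$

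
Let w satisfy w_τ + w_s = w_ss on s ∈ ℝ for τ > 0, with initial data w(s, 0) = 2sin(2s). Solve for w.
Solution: Change to a moving frame: let η = s - τ, σ = τ and write w(s,τ) = u(η,σ).
By the chain rule w_τ = u_σ - u_η, w_s = u_η, w_ss = u_ηη.
Then w_τ + w_s = u_σ: the advection term cancels and the PDE becomes the heat equation u_σ = u_ηη on η ∈ ℝ.
Initial data: u(η,0) = w(η,0) = 2sin(2η).
On η ∈ ℝ each mode satisfies (sin(nη))″ = -n² sin(nη), so exp(-n²σ) sin(nη) solves the heat equation; by superposition u(η,σ) = Σ c_n exp(-n²σ) sin(nη).
Reading off the coefficients: c_2=2, so u(η,σ) = 2exp(-4σ)sin(2η).
Substituting back η = s - τ, σ = τ: w(s,τ) = u(s - τ, τ).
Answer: w(s, τ) = 2exp(-4τ)sin(2s - 2τ)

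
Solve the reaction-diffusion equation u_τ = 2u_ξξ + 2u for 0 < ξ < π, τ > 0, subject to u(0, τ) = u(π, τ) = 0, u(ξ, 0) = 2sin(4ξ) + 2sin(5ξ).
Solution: Substitute u = exp(2τ)w, i.e. w = exp(-2τ)u.
By the product rule, u_τ = exp(2τ)(w_τ + 2w), u_ξξ = exp(2τ)w_ξξ.
Substituting into the PDE and dividing by exp(2τ): w_τ + 2w = 2w_ξξ + 2w.
The lower-order terms cancel, leaving the standard heat equation w_τ = 2w_ξξ.
Initial data for w: w(ξ,0) = u(ξ,0) = 2sin(4ξ) + 2sin(5ξ). The boundary conditions carry over: w(0,τ) = w(π,τ) = 0.
Solve for w:
  Using separation of variables w = X(ξ)T(τ):
  Eigenfunctions: sin(nξ), n = 1, 2, 3, ...
  General solution: w(ξ, τ) = Σ c_n sin(nξ) exp(-2n² τ)
  Matching w(ξ,0) = 2sin(4ξ) + 2sin(5ξ) term by term: c_4=2, c_5=2.
Hence w(ξ,τ) = 2exp(-32τ)sin(4ξ) + 2exp(-50τ)sin(5ξ).
Transform back: u(ξ,τ) = exp(2τ)w(ξ,τ).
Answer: u(ξ, τ) = 2exp(-30τ)sin(4ξ) + 2exp(-48τ)sin(5ξ)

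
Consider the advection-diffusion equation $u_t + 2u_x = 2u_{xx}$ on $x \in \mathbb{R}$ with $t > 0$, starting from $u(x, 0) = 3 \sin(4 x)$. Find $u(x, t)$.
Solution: Moving frame: $\eta = x - 2t$, $\sigma = t$, $u = w(\eta,\sigma)$, so $u_t = w_{\sigma} - 2w_{\eta}$ and $u_{xx} = w_{\eta\eta}$.
Hence $u_t + 2u_x = w_{\sigma}$ and the PDE becomes the heat equation $w_{\sigma} = 2w_{\eta\eta}$ on $\eta \in \mathbb{R}$.
Initial data: $w(\eta,0) = u(\eta,0) = 3 \sin(4 \eta)$. Each mode $\sin(n\eta)$ decays as $e^{-2n^2\sigma}$ on $\mathbb{R}$, so $w(\eta,\sigma) = \sum c_n e^{-2n^2\sigma} \sin(n\eta)$ with $c_4=3$: $w(\eta,\sigma) = 3 e^{-32 \sigma} \sin(4 \eta)$.
Substituting back: $u(x,t) = w(x - 2t, t)$.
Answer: $u(x, t) = -3 e^{-32 t} \sin(8 t - 4 x)$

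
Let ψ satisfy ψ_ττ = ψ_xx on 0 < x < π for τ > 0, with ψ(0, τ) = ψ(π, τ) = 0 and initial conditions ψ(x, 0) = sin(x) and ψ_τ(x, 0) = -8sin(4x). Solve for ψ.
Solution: Separating variables: ψ = Σ [A_n cos(ω_n τ) + B_n sin(ω_n τ)] sin(nx), ω_n = n. From ICs (B_n = velocity coefficient / ω_n): A_1=1, B_4=-2.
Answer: ψ(x, τ) = sin(x)cos(τ) - 2sin(4x)sin(4τ)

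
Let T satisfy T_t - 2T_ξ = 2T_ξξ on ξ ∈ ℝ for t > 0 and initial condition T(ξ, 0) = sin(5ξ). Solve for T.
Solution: Moving frame: η = ξ + 2t, σ = t, T = u(η,σ), so T_t = u_σ + 2u_η and T_ξξ = u_ηη.
Hence T_t - 2T_ξ = u_σ and the PDE becomes the heat equation u_σ = 2u_ηη on η ∈ ℝ.
Initial data: u(η,0) = T(η,0) = sin(5η). Each mode sin(nη) decays as exp(-2n²σ) on ℝ, so u(η,σ) = Σ c_n exp(-2n²σ) sin(nη) with c_5=1: u(η,σ) = exp(-50σ)sin(5η).
Substituting back: T(ξ,t) = u(ξ + 2t, t).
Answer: T(ξ, t) = exp(-50t)sin(10t + 5ξ)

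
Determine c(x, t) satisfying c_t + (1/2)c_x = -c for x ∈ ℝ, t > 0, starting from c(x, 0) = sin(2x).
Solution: Substitute c = exp(-t)u, i.e. u = exp(t)c.
By the product rule, c_t = exp(-t)(u_t - u), c_x = exp(-t)u_x.
Substituting into the PDE and dividing by exp(-t): u_t - u + (1/2)u_x = -u.
The lower-order terms cancel, leaving the standard advection equation u_t + (1/2)u_x = 0.
Initial data for u: u(x,0) = c(x,0) = sin(2x).
Solve for u:
  By method of characteristics (waves move right with speed 1/2):
  Along characteristics x - (1/2)t = const, u is constant, so u(x,t) = f(x - (1/2)t) with f = u(·, 0).
Hence u(x,t) = -sin(t - 2x).
Transform back: c(x,t) = exp(-t)u(x,t).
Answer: c(x, t) = -exp(-t)sin(t - 2x)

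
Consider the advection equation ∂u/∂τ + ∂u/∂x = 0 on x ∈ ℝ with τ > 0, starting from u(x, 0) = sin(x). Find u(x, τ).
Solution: By method of characteristics (waves move right with speed 1):
Along characteristics x - τ = const, u is constant, so u(x,τ) = f(x - τ) with f = u(·, 0).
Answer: u(x, τ) = sin(x - τ)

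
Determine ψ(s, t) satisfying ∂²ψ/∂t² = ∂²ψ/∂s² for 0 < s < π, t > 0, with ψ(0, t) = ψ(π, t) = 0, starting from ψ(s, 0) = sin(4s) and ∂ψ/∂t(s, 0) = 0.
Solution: Using separation of variables ψ = X(s)T(t):
Eigenfunctions: sin(ns), n = 1, 2, 3, ...
General solution: ψ(s, t) = Σ [A_n cos(n t) + B_n sin(n t)] sin(ns)
From ψ(s,0) = sin(4s): A_4=1. From ψ_t(s,0) = 0: all B_n = 0.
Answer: ψ(s, t) = sin(4s)cos(4t)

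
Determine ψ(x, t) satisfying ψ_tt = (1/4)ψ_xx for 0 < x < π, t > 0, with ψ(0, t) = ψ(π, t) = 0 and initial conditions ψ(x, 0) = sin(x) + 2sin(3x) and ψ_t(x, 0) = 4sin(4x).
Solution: Using separation of variables ψ = X(x)T(t):
Eigenfunctions: sin(nx), n = 1, 2, 3, ...
General solution: ψ(x, t) = Σ [A_n cos(n t/2) + B_n sin(n t/2)] sin(nx)
From ψ(x,0) = sin(x) + 2sin(3x): A_1=1, A_3=2. From ψ_t(x,0) = 4sin(4x), using ψ_t(x,0) = Σ ω_n B_n sin(nx) with ω_n = n/2: B_4 = 4/2 = 2.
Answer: ψ(x, t) = 2sin(2t)sin(4x) + sin(x)cos(t/2) + 2sin(3x)cos(3t/2)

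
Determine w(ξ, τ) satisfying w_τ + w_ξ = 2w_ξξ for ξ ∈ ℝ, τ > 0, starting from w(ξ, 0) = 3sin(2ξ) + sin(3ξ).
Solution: Moving frame: η = ξ - τ, σ = τ, w = u(η,σ), so w_τ = u_σ - u_η and w_ξξ = u_ηη.
Hence w_τ + w_ξ = u_σ and the PDE becomes the heat equation u_σ = 2u_ηη on η ∈ ℝ.
Initial data: u(η,0) = w(η,0) = 3sin(2η) + sin(3η). Each mode sin(nη) decays as exp(-2n²σ) on ℝ, so u(η,σ) = Σ c_n exp(-2n²σ) sin(nη) with c_2=3, c_3=1: u(η,σ) = 3exp(-8σ)sin(2η) + exp(-18σ)sin(3η).
Substituting back: w(ξ,τ) = u(ξ - τ, τ).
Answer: w(ξ, τ) = 3exp(-8τ)sin(2ξ - 2τ) + exp(-18τ)sin(3ξ - 3τ)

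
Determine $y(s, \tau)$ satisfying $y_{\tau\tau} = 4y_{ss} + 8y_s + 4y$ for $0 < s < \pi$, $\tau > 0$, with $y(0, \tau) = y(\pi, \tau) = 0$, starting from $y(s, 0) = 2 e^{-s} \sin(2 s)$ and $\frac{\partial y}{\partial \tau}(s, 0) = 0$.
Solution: Substitute $y = e^{-s}u$.
Then $y_s = e^{-s}(u_s - u)$, $y_{ss} = e^{-s}(u_{ss} - 2u_s + u)$, $y_{\tau\tau} = e^{-s}u_{\tau\tau}$; substituting and dividing by $e^{-s}$, the lower-order terms cancel: $u_{\tau\tau} = 4u_{ss}$ (standard wave equation).
Data for $u$: $u(s,0) = e^{s}y(s,0) = 2 \sin(2 s)$; $u_{\tau}(s,0) = e^{s}y_{\tau}(s,0) = 0$. The boundary conditions carry over: $u(0,\tau) = u(\pi,\tau) = 0$.
Separating variables: $u = \sum [A_n \cos(\omega_n \tau) + B_n \sin(\omega_n \tau)] \sin(ns)$, $\omega_n = 2n$. From ICs: $A_2=2$.
So $u(s,\tau) = 2 \sin(2 s) \cos(4 \tau)$, and $y(s,\tau) = e^{-s}u(s,\tau)$.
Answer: $y(s, \tau) = 2 e^{-s} \sin(2 s) \cos(4 \tau)$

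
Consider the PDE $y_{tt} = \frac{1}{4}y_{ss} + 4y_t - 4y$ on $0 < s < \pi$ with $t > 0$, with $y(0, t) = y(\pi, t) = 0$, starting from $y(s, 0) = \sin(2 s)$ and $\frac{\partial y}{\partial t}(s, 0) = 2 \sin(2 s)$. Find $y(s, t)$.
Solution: Substitute $y = e^{2t}u$.
Then $y_t = e^{2t}(u_t + 2u)$, $y_{tt} = e^{2t}(u_{tt} + 4u_t + 4u)$, $y_{ss} = e^{2t}u_{ss}$; substituting and dividing by $e^{2t}$, the lower-order terms cancel: $u_{tt} = \frac{1}{4}u_{ss}$ (standard wave equation).
Data for $u$: $u(s,0) = y(s,0) = \sin(2 s)$; $u_t(s,0) = y_t(s,0) - 2y(s,0) = 0$. The boundary conditions carry over: $u(0,t) = u(\pi,t) = 0$.
Separating variables: $u = \sum [A_n \cos(\omega_n t) + B_n \sin(\omega_n t)] \sin(ns)$, $\omega_n = n/2$. From ICs: $A_2=1$.
So $u(s,t) = \sin(2 s) \cos(t)$, and $y(s,t) = e^{2t}u(s,t)$.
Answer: $y(s, t) = e^{2 t} \sin(2 s) \cos(t)$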